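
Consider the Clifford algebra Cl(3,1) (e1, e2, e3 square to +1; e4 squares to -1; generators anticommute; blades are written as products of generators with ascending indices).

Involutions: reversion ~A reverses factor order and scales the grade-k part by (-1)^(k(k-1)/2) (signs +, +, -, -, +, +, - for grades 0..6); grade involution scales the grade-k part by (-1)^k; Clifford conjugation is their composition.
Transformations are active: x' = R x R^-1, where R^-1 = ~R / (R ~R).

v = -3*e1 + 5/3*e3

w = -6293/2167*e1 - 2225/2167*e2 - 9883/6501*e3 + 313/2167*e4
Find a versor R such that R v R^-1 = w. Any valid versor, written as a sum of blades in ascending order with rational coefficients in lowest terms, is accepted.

Why this works: both vectors square to 106/9, so q(v) = q(w) and R = v + w = -12794/2167*e1 - 2225/2167*e2 + 952/6501*e3 + 313/2167*e4 carries v to w — its own direction survives, the complement (v - w)/2 flips.
Answer: -12794/2167*e1 - 2225/2167*e2 + 952/6501*e3 + 313/2167*e4


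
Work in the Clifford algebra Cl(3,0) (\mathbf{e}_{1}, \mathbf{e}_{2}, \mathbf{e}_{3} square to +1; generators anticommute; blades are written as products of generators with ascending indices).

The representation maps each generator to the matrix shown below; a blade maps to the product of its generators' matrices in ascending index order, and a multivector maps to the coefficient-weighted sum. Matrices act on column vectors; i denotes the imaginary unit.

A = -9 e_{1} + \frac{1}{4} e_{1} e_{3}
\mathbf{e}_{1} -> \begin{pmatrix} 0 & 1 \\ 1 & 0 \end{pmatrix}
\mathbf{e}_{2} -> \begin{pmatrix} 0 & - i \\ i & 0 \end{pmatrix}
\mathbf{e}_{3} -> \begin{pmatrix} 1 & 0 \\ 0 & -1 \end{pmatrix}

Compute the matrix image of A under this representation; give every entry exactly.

Bivector images (products of the table entries): rho(e_{1} e_{3}) = rho(\mathbf{e}_{1})rho(\mathbf{e}_{3}) = \begin{pmatrix} 0 & -1 \\ 1 & 0 \end{pmatrix}.
M = (-9)*rho(e_{1}) + (\frac{1}{4})*rho(e_{1} e_{3}), summed entrywise:
Answer: \begin{pmatrix} 0 & - \frac{37}{4} \\ - \frac{35}{4} & 0 \end{pmatrix}


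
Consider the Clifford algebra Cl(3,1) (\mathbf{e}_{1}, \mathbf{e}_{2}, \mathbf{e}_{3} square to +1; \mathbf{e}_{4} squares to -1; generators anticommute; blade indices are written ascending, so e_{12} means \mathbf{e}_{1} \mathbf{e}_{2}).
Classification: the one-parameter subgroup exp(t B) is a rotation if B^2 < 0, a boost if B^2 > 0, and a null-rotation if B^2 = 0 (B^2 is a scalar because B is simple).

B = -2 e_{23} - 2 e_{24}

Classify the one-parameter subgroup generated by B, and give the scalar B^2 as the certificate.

B^2 term by term: the squares give (-2)^2*(e_{23})^2 + (-2)^2*(e_{24})^2 = 4*(-1) + 4*(+1) = 0 (each basis 2-blade squares to minus the product of its generators' squares); cross terms between blades sharing an index anticommute and cancel. So B^2 = 0.
Answer: null-rotation, certificate B^2 = 0. Why this suffices: the scalar 0 survives any versor conjugation, so its sign alone determines the class however B is presented.


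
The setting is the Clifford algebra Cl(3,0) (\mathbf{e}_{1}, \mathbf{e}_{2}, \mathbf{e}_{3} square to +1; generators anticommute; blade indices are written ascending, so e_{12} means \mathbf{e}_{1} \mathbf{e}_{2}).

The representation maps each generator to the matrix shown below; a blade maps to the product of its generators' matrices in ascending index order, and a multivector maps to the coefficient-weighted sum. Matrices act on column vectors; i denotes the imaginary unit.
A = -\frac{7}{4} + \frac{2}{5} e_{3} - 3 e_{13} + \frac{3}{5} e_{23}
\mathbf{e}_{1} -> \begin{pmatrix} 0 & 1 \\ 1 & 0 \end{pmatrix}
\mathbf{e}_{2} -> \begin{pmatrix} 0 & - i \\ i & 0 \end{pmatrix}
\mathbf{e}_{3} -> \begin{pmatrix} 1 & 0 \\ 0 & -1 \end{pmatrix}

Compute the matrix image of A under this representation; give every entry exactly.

Bivector images (products of the table entries): rho(e_{13}) = rho(\mathbf{e}_{1})rho(\mathbf{e}_{3}) = \begin{pmatrix} 0 & -1 \\ 1 & 0 \end{pmatrix}; rho(e_{23}) = rho(\mathbf{e}_{2})rho(\mathbf{e}_{3}) = \begin{pmatrix} 0 & i \\ i & 0 \end{pmatrix}.
M = (-\frac{7}{4})*1 + (\frac{2}{5})*rho(e_{3}) + (-3)*rho(e_{13}) + (\frac{3}{5})*rho(e_{23}), summed entrywise (1 is the identity matrix):
Answer: \begin{pmatrix} - \frac{27}{20} & 3 + \frac{3 i}{5} \\ -3 + \frac{3 i}{5} & - \frac{43}{20} \end{pmatrix}


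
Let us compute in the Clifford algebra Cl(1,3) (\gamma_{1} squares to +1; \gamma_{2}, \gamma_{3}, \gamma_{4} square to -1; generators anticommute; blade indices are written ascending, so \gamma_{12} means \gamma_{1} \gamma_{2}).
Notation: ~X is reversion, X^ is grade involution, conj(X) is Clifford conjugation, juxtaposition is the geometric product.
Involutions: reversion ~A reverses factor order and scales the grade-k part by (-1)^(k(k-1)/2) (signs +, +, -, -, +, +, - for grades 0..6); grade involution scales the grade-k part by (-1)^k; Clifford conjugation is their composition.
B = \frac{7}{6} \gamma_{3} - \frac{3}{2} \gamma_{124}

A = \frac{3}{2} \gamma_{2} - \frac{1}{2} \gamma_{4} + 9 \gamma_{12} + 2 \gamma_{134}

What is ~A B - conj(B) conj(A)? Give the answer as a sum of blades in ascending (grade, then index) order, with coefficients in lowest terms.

first term: \frac{27}{2} \gamma_{4} - \frac{3}{4} \gamma_{12} - \frac{55}{12} \gamma_{14} - \frac{5}{4} \gamma_{23} + \frac{7}{12} \gamma_{34} - \frac{21}{2} \gamma_{123}
second term: \frac{27}{2} \gamma_{4} + \frac{3}{4} \gamma_{12} - \frac{1}{12} \gamma_{14} - \frac{19}{4} \gamma_{23} - \frac{7}{12} \gamma_{34} + \frac{21}{2} \gamma_{123}
Answer: -\frac{3}{2} \gamma_{12} - \frac{9}{2} \gamma_{14} + \frac{7}{2} \gamma_{23} + \frac{7}{6} \gamma_{34} - 21 \gamma_{123}


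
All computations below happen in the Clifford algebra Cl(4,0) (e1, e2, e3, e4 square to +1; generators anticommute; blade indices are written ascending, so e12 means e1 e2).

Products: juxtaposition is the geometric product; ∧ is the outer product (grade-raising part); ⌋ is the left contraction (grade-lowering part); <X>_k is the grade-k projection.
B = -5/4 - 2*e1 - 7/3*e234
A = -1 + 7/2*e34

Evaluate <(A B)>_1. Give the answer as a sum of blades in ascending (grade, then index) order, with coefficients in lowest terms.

step 1: 5/4 + 2*e1 + 49/6*e2 - 35/8*e34 - 7*e134 + 7/3*e234
step 2: 2*e1 + 49/6*e2
Answer: 2*e1 + 49/6*e2


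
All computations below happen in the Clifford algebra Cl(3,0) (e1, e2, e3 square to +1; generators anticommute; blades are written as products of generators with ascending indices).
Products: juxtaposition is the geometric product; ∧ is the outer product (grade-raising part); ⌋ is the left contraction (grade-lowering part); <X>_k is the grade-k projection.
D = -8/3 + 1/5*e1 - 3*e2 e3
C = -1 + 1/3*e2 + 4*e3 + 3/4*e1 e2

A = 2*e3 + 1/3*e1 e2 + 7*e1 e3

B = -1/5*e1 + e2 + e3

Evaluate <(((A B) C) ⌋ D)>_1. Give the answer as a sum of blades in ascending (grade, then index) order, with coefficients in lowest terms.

step 1: 2 + 22/3*e1 + 1/15*e2 + 7/5*e3 + 2/5*e1 e3 - 2*e2 e3 - 20/3*e1 e2 e3
step 2: 163/45 - 347/60*e1 - 19/10*e2 + 184/15*e3 - 409/18*e1 e2 + 2939/90*e1 e3 + 21/10*e2 e3 + 91/12*e1 e2 e3
step 3: -12193/2700 + 163/225*e1 + 184/5*e2 + 57/10*e3 - 163/15*e2 e3
step 4: 163/225*e1 + 184/5*e2 + 57/10*e3
Answer: 163/225*e1 + 184/5*e2 + 57/10*e3


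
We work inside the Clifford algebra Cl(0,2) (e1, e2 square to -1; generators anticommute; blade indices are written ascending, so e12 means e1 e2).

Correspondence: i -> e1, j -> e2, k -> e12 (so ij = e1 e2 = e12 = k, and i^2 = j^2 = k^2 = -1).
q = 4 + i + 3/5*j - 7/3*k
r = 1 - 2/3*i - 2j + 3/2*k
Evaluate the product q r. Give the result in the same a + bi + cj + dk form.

In blades: q = 4 + e1 + 3/5*e2 - 7/3*e12, r = 1 - 2/3*e1 - 2*e2 + 3/2*e12.
Distribute q over r term by term (generator squares from the signature, products reordered to ascending indices): (4)*r = 4 - 8/3*e1 - 8*e2 + 6*e12; (e1)*r = 2/3 + e1 - 3/2*e2 - 2*e12; (3/5*e2)*r = 6/5 + 9/10*e1 + 3/5*e2 + 2/5*e12; (-7/3*e12)*r = 7/2 - 14/3*e1 + 14/9*e2 - 7/3*e12.
Sum: 281/30 - 163/30*e1 - 661/90*e2 + 31/15*e12; translating back through the correspondence:
Answer: 281/30 - 163/30*i - 661/90*j + 31/15*k


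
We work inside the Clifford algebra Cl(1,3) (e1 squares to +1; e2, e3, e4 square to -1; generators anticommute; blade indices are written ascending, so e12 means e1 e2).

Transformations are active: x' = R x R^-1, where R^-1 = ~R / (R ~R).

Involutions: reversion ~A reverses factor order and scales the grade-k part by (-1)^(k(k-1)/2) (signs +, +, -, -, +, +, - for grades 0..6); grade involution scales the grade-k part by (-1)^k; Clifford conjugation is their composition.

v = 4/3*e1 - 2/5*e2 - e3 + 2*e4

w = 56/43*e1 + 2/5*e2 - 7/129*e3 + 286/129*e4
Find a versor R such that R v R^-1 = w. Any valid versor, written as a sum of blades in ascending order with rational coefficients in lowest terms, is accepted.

A norm check does it: q(v) = q(w) = -761/225, hence R = v + w = 340/129*e1 - 136/129*e3 + 544/129*e4 realises the map — parallel part kept, (v - w)/2 negated, v carried to w.
Answer: 340/129*e1 - 136/129*e3 + 544/129*e4


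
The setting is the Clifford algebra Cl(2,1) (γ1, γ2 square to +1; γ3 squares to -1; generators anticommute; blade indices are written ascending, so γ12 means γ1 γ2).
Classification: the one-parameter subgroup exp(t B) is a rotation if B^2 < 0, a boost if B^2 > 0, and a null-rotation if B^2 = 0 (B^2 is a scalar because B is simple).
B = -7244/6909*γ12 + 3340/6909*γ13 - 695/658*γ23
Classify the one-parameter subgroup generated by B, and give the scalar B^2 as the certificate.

B^2 term by term: the squares give (-7244/6909)^2*(γ12)^2 + (3340/6909)^2*(γ13)^2 + (-695/658)^2*(γ23)^2 = 52475536/47734281*(-1) + 11155600/47734281*(+1) + 483025/432964*(+1) = 1/4 (each basis 2-blade squares to minus the product of its generators' squares); cross terms between blades sharing an index anticommute and cancel. So B^2 = 1/4.
Answer: boost, certificate B^2 = 1/4. No conjugation can change B^2 = 1/4; the sign gives the class.


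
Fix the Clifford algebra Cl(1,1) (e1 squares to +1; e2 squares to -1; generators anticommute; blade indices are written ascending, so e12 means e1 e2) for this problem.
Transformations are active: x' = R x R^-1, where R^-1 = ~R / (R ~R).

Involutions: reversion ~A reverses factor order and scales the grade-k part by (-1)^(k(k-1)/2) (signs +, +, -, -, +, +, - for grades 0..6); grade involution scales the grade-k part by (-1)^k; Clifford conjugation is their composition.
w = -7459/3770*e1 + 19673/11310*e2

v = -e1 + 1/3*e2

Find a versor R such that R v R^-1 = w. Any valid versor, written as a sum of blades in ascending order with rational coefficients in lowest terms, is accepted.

Construction: equal norms (both 8/9) license R = v + w = -11229/3770*e1 + 23443/11310*e2 — nothing changes along that direction, while (v - w)/2 changes sign, so v maps onto w.
Answer: -11229/3770*e1 + 23443/11310*e2


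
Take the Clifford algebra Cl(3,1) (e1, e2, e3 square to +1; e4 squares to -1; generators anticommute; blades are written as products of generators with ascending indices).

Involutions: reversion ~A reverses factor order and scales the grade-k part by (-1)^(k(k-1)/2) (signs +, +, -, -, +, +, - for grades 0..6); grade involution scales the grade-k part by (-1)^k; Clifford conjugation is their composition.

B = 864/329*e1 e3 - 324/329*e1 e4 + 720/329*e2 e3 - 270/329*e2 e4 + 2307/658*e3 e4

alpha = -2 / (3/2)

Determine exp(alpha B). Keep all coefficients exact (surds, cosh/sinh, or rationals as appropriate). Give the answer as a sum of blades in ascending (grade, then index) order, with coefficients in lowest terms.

B^2 term by term: the squares give (864/329)^2*(e1 e3)^2 + (-324/329)^2*(e1 e4)^2 + (720/329)^2*(e2 e3)^2 + (-270/329)^2*(e2 e4)^2 + (2307/658)^2*(e3 e4)^2 = 746496/108241*(-1) + 104976/108241*(+1) + 518400/108241*(-1) + 72900/108241*(+1) + 5322249/432964*(+1) = 9/4 (each basis 2-blade squares to minus the product of its generators' squares); cross terms between blades sharing an index anticommute and cancel; the commuting (index-disjoint) pairs give grade-4 terms 2*c*c'*(blade product), which cancel blade by blade — e1 e2 e3 e4: 466560/108241 - 466560/108241 = 0 — confirming B is simple. So B^2 = 9/4.
B^2 = 9/4 — the series telescopes hyperbolically here: l = 3/2, alpha*l = -2, so exp(alpha B) = cosh(-2) + (sinh(-2)/(3/2))*B = cosh(2) + (-2*sinh(2)/3)*B.
Answer: cosh(2) - 576*sinh(2)/329*e1 e3 + 216*sinh(2)/329*e1 e4 - 480*sinh(2)/329*e2 e3 + 180*sinh(2)/329*e2 e4 - 769*sinh(2)/329*e3 e4


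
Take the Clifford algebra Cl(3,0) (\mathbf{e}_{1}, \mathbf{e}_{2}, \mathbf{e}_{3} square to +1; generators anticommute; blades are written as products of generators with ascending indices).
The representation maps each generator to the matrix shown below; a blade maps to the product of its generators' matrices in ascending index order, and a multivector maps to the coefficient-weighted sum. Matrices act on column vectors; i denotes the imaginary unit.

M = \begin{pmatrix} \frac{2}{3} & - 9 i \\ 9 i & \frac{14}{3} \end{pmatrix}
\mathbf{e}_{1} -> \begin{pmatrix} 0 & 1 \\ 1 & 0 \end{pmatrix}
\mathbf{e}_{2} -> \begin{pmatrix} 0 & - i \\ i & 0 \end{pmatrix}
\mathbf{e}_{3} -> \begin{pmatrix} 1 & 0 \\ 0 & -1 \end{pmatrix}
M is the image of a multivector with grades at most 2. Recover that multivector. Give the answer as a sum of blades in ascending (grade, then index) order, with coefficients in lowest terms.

Method: 1, rho(e_{1}), rho(e_{2}), rho(e_{3}) form a trace-orthogonal basis of the 2x2 complex matrices (tr(X Y) = 2 if X = Y, else 0), so M = m0*1 + m1*rho(e_{1}) + m2*rho(e_{2}) + m3*rho(e_{3}) with m0 = tr(M)/2 = \frac{8}{3}, m1 = tr(M rho(e_{1}))/2 = 0, m2 = tr(M rho(e_{2}))/2 = 9, m3 = tr(M rho(e_{3}))/2 = -2.
Multiplying table entries, the bivector images are rho(e_{1} e_{2}) = i*rho(e_{3}), rho(e_{1} e_{3}) = -i*rho(e_{2}), rho(e_{2} e_{3}) = i*rho(e_{1}); with real blade coefficients the real parts of m0..m3 are the coefficients of 1, e_{1}, e_{2}, e_{3} and the imaginary parts give the bivectors (e_{2} e_{3}: Im m1, e_{1} e_{3}: -Im m2, e_{1} e_{2}: Im m3).
Answer: \frac{8}{3} + 9 e_{2} - 2 e_{3}


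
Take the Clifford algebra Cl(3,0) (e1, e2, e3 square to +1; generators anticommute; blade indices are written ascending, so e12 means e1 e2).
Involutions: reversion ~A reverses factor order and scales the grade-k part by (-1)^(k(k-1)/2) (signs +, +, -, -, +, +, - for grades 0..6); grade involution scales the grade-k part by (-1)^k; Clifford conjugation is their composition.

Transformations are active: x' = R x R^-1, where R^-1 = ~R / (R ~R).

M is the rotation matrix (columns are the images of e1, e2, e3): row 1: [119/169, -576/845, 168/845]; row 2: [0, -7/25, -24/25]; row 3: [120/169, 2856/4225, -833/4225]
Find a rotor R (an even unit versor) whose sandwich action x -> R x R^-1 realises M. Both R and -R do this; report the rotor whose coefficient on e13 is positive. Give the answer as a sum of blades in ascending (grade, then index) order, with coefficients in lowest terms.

Method: write R = a + b12*e12 + b13*e13 + b23*e23 with a^2 + b12^2 + b13^2 + b23^2 = 1 (so R^-1 = ~R). Expanding the columns R e_j ~R gives tr M = 4a^2 - 1 and, from the antisymmetric part, M21 - M12 = -4a*b12, M13 - M31 = 4a*b13, M32 - M23 = -4a*b23.
Here tr M = 959/4225, so a^2 = (1 + tr M)/4 = 1296/4225 and a = ±36/65. Taking a = 36/65: M21 - M12 = 576/845, M13 - M31 = -432/845, M32 - M23 = 6912/4225, giving b12 = -4/13, b13 = -3/13, b23 = -48/65, i.e. R = 36/65 - 4/13*e12 - 3/13*e13 - 48/65*e23.
Its e13 coefficient is negative, so report the other preimage -R.
Answer: -36/65 + 4/13*e12 + 3/13*e13 + 48/65*e23. Uniqueness: Spin(3) -> SO(3) maps R and -R to the same rotation of trace 959/4225; fixing the sign of the e13 coefficient removes the ambiguity.


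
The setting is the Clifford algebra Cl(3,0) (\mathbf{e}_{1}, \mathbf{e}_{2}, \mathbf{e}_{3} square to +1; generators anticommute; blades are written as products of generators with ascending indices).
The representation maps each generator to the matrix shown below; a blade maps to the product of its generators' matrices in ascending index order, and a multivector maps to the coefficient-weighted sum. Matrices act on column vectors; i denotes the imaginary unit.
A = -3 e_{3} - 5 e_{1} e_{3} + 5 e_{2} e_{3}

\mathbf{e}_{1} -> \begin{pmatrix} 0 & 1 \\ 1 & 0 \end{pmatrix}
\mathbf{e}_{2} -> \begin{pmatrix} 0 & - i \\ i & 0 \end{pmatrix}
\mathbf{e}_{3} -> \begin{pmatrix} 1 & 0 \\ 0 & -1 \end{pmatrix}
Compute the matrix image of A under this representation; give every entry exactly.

Bivector images (products of the table entries): rho(e_{1} e_{3}) = rho(\mathbf{e}_{1})rho(\mathbf{e}_{3}) = \begin{pmatrix} 0 & -1 \\ 1 & 0 \end{pmatrix}; rho(e_{2} e_{3}) = rho(\mathbf{e}_{2})rho(\mathbf{e}_{3}) = \begin{pmatrix} 0 & i \\ i & 0 \end{pmatrix}.
M = (-3)*rho(e_{3}) + (-5)*rho(e_{1} e_{3}) + (5)*rho(e_{2} e_{3}), summed entrywise:
Answer: \begin{pmatrix} -3 & 5 + 5 i \\ -5 + 5 i & 3 \end{pmatrix}


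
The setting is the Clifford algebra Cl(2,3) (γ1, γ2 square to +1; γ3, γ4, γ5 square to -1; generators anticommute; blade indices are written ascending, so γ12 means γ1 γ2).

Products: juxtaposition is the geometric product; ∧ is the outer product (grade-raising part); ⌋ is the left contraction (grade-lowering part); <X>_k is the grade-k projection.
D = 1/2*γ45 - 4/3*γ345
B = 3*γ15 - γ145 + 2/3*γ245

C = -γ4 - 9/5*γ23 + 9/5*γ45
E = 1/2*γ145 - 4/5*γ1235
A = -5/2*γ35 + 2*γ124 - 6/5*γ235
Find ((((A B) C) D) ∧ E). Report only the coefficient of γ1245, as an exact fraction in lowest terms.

step 1: 15/2*γ13 + 4/3*γ15 + 2*γ25 - 4/5*γ34 - 18/5*γ123 + 5/2*γ134 - 5/3*γ234 + 6*γ245 - 6/5*γ1234
step 2: 162/25*γ1 - 54/5*γ2 - 4/5*γ3 + 3*γ4 - 27/2*γ12 + 5/2*γ13 + 114/25*γ14 - 5/3*γ23 + 126/25*γ24 - 6*γ25 - 54/25*γ35 - 6/5*γ123 - 9/2*γ124 - 15/2*γ134 - 9/2*γ135 + 4/3*γ145 + 3*γ235 + 2*γ245 - 54/5*γ345 + 18/5*γ1234 - 6/25*γ1235 + 27/2*γ1345 - 162/25*γ12345
step 3: 72/5 - 56/3*γ1 - γ2 + 27/5*γ3 + 72/25*γ4 - 3/2*γ5 + 216/25*γ12 - 179/36*γ13 + 6*γ14 - 307/25*γ15 + 8/3*γ23 - 7*γ24 - 63/25*γ25 - 27/25*γ34 - 4*γ35 - 16/15*γ45 + 81/25*γ123 + 8/25*γ124 + 141/20*γ125 - 9/4*γ134 - 233/100*γ135 + 493/75*γ145 - 13/2*γ234 - 168/25*γ235 - 343/45*γ245 - 2/5*γ345 - 3/25*γ1234 + 21/5*γ1235 - 167/20*γ1245 - 739/100*γ1345 + 407/30*γ2345 + 87/5*γ12345
step 4: 36/5*γ145 - 288/25*γ1235 + 1/2*γ1245 - 27/10*γ1345 + 1364/375*γ12345
Answer: 1/2


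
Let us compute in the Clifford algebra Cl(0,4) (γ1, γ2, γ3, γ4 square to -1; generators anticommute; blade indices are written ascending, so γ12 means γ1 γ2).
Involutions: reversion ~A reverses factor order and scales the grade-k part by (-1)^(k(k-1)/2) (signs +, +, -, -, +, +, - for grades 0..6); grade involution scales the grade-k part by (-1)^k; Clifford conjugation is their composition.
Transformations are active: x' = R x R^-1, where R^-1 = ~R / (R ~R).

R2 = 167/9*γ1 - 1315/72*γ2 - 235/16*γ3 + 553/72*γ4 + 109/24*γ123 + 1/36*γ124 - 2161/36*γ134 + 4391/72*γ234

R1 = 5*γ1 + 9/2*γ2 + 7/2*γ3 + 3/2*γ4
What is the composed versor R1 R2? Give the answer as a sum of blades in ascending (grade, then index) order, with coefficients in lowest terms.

Distribute over the terms of R1 (each basis-blade product reordered to ascending indices, repeated generators contracted through their squares):
(5*γ1) R2 = -835/9 - 6575/72*γ12 - 1175/16*γ13 + 2765/72*γ14 - 545/24*γ23 - 5/36*γ24 + 10805/36*γ34 + 21955/72*γ1234
(9/2*γ2) R2 = 1315/16 - 167/2*γ12 + 327/16*γ13 + 1/8*γ14 - 2115/32*γ23 + 553/16*γ24 - 4391/16*γ34 + 2161/8*γ1234
(7/2*γ3) R2 = 1645/32 - 763/48*γ12 - 1169/18*γ13 - 15127/72*γ14 + 9205/144*γ23 + 30737/144*γ24 + 3871/144*γ34 + 7/72*γ1234
(3/2*γ4) R2 = -553/48 - 1/24*γ12 + 2161/24*γ13 - 167/6*γ14 - 4391/48*γ23 + 1315/48*γ24 + 705/32*γ34 - 109/16*γ1234
Summing the partial products and collecting blades:
Answer: 8437/288 - 27469/144*γ12 - 2009/72*γ13 - 14357/72*γ14 - 33511/288*γ23 + 13213/48*γ24 + 7163/96*γ34 + 81841/144*γ1234


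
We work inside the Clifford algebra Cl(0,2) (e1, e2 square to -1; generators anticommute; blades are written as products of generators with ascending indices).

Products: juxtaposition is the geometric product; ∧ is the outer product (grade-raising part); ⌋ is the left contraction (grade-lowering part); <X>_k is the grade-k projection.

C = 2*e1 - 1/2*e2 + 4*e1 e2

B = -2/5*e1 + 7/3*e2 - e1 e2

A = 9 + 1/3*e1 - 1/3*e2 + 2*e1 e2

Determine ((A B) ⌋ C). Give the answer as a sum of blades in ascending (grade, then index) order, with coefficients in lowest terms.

step 1: 131/45 - 119/15*e1 + 308/15*e2 - 376/45*e1 e2
step 2: 536/9 + 3958/45*e1 + 545/18*e2 + 524/45*e1 e2
Answer: 536/9 + 3958/45*e1 + 545/18*e2 + 524/45*e1 e2


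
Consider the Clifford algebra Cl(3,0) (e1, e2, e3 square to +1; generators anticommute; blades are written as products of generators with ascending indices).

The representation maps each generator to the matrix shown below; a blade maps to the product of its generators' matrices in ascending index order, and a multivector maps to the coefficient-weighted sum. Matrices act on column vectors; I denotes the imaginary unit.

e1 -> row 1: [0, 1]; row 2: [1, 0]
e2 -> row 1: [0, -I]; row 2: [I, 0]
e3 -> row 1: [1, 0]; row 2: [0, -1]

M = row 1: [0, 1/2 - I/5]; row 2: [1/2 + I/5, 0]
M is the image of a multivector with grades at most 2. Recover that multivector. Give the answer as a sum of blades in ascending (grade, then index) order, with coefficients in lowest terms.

Method: 1, rho(e1), rho(e2), rho(e3) form a trace-orthogonal basis of the 2x2 complex matrices (tr(X Y) = 2 if X = Y, else 0), so M = m0*1 + m1*rho(e1) + m2*rho(e2) + m3*rho(e3) with m0 = tr(M)/2 = 0, m1 = tr(M rho(e1))/2 = 1/2, m2 = tr(M rho(e2))/2 = 1/5, m3 = tr(M rho(e3))/2 = 0.
Multiplying table entries, the bivector images are rho(e1 e2) = I*rho(e3), rho(e1 e3) = -I*rho(e2), rho(e2 e3) = I*rho(e1); with real blade coefficients the real parts of m0..m3 are the coefficients of 1, e1, e2, e3 and the imaginary parts give the bivectors (e2 e3: Im m1, e1 e3: -Im m2, e1 e2: Im m3).
Answer: 1/2*e1 + 1/5*e2


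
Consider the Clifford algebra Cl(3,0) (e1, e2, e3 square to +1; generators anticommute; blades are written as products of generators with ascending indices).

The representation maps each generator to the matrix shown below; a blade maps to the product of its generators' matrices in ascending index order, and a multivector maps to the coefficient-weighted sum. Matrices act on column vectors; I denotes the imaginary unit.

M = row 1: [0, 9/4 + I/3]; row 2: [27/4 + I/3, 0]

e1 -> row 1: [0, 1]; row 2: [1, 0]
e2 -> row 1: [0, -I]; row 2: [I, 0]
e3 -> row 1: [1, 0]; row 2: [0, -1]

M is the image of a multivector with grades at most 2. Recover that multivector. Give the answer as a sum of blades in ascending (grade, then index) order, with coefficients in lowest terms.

Method: 1, rho(e1), rho(e2), rho(e3) form a trace-orthogonal basis of the 2x2 complex matrices (tr(X Y) = 2 if X = Y, else 0), so M = m0*1 + m1*rho(e1) + m2*rho(e2) + m3*rho(e3) with m0 = tr(M)/2 = 0, m1 = tr(M rho(e1))/2 = 9/2 + I/3, m2 = tr(M rho(e2))/2 = -9*I/4, m3 = tr(M rho(e3))/2 = 0.
Multiplying table entries, the bivector images are rho(e1 e2) = I*rho(e3), rho(e1 e3) = -I*rho(e2), rho(e2 e3) = I*rho(e1); with real blade coefficients the real parts of m0..m3 are the coefficients of 1, e1, e2, e3 and the imaginary parts give the bivectors (e2 e3: Im m1, e1 e3: -Im m2, e1 e2: Im m3).
Answer: 9/2*e1 + 9/4*e1 e3 + 1/3*e2 e3


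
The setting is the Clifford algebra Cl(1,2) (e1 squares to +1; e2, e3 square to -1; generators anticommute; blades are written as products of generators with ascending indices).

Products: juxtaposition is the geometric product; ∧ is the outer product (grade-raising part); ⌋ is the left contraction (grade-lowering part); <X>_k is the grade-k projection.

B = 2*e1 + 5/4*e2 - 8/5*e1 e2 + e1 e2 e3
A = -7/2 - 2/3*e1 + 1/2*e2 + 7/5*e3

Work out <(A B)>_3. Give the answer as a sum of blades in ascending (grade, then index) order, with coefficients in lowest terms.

step 1: -47/24 - 39/5*e1 - 397/120*e2 + 71/30*e1 e2 - 23/10*e1 e3 - 29/12*e2 e3 - 287/50*e1 e2 e3
step 2: -287/50*e1 e2 e3
Answer: -287/50*e1 e2 e3


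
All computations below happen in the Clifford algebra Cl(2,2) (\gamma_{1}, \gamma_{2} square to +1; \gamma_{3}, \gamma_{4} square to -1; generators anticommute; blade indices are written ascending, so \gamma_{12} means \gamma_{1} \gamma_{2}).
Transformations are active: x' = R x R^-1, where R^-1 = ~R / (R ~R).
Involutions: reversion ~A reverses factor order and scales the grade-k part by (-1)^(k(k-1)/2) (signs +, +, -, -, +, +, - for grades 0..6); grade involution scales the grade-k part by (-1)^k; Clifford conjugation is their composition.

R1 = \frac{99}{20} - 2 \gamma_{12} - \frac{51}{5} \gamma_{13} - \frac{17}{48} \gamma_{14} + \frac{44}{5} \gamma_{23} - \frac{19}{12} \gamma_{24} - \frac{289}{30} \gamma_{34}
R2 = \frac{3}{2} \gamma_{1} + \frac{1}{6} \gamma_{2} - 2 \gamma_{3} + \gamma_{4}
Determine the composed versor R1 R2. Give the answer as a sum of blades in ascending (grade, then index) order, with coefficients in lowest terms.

Distribute over the terms of R2 (each basis-blade product reordered to ascending indices, repeated generators contracted through their squares):
R1 (\frac{3}{2} \gamma_{1}) = \frac{297}{40} \gamma_{1} + 3 \gamma_{2} + \frac{153}{10} \gamma_{3} + \frac{17}{32} \gamma_{4} + \frac{66}{5} \gamma_{123} - \frac{19}{8} \gamma_{124} - \frac{289}{20} \gamma_{134}
R1 (\frac{1}{6} \gamma_{2}) = -\frac{1}{3} \gamma_{1} + \frac{33}{40} \gamma_{2} - \frac{22}{15} \gamma_{3} + \frac{19}{72} \gamma_{4} + \frac{17}{10} \gamma_{123} + \frac{17}{288} \gamma_{124} - \frac{289}{180} \gamma_{234}
R1 (-2 \gamma_{3}) = -\frac{102}{5} \gamma_{1} + \frac{88}{5} \gamma_{2} - \frac{99}{10} \gamma_{3} + \frac{289}{15} \gamma_{4} + 4 \gamma_{123} - \frac{17}{24} \gamma_{134} - \frac{19}{6} \gamma_{234}
R1 (\gamma_{4}) = \frac{17}{48} \gamma_{1} + \frac{19}{12} \gamma_{2} + \frac{289}{30} \gamma_{3} + \frac{99}{20} \gamma_{4} - 2 \gamma_{124} - \frac{51}{5} \gamma_{134} + \frac{44}{5} \gamma_{234}
Summing the partial products and collecting blades:
Answer: -\frac{3109}{240} \gamma_{1} + \frac{2761}{120} \gamma_{2} + \frac{407}{30} \gamma_{3} + \frac{36017}{1440} \gamma_{4} + \frac{189}{10} \gamma_{123} - \frac{1243}{288} \gamma_{124} - \frac{3043}{120} \gamma_{134} + \frac{145}{36} \gamma_{234}


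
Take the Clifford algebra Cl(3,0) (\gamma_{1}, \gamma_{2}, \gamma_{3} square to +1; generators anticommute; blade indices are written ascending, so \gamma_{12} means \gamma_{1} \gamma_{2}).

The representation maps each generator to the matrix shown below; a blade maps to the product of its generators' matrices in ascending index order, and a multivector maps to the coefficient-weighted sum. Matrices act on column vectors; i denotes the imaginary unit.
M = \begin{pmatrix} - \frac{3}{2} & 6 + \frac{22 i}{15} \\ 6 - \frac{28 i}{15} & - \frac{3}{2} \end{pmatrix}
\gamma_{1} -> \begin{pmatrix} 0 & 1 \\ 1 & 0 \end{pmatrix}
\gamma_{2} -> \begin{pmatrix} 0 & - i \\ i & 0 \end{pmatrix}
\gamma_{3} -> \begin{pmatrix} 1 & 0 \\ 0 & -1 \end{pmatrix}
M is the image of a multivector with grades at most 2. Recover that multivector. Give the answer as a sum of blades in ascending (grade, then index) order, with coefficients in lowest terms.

Method: 1, rho(\gamma_{1}), rho(\gamma_{2}), rho(\gamma_{3}) form a trace-orthogonal basis of the 2x2 complex matrices (tr(X Y) = 2 if X = Y, else 0), so M = m0*1 + m1*rho(\gamma_{1}) + m2*rho(\gamma_{2}) + m3*rho(\gamma_{3}) with m0 = tr(M)/2 = - \frac{3}{2}, m1 = tr(M rho(\gamma_{1}))/2 = 6 - \frac{i}{5}, m2 = tr(M rho(\gamma_{2}))/2 = - \frac{5}{3}, m3 = tr(M rho(\gamma_{3}))/2 = 0.
Multiplying table entries, the bivector images are rho(\gamma_{12}) = i*rho(\gamma_{3}), rho(\gamma_{13}) = -i*rho(\gamma_{2}), rho(\gamma_{23}) = i*rho(\gamma_{1}); with real blade coefficients the real parts of m0..m3 are the coefficients of 1, \gamma_{1}, \gamma_{2}, \gamma_{3} and the imaginary parts give the bivectors (\gamma_{23}: Im m1, \gamma_{13}: -Im m2, \gamma_{12}: Im m3).
Answer: -\frac{3}{2} + 6 \gamma_{1} - \frac{5}{3} \gamma_{2} - \frac{1}{5} \gamma_{23}


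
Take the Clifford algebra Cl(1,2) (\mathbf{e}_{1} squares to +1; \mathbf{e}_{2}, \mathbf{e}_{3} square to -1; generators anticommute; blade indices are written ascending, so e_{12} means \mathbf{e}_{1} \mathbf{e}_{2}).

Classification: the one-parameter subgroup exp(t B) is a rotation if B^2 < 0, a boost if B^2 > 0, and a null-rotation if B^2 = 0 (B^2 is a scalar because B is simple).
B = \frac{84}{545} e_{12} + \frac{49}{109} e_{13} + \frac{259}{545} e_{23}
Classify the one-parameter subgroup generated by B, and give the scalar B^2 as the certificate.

B^2 term by term: the squares give (\frac{84}{545})^2*(e_{12})^2 + (\frac{49}{109})^2*(e_{13})^2 + (\frac{259}{545})^2*(e_{23})^2 = \frac{7056}{297025}*(+1) + \frac{2401}{11881}*(+1) + \frac{67081}{297025}*(-1) = 0 (each basis 2-blade squares to minus the product of its generators' squares); cross terms between blades sharing an index anticommute and cancel. So B^2 = 0.
Answer: null-rotation, certificate B^2 = 0. Key observation: B^2 = 0 is a conjugation invariant, so its sign decides the class regardless of the surface form of B.


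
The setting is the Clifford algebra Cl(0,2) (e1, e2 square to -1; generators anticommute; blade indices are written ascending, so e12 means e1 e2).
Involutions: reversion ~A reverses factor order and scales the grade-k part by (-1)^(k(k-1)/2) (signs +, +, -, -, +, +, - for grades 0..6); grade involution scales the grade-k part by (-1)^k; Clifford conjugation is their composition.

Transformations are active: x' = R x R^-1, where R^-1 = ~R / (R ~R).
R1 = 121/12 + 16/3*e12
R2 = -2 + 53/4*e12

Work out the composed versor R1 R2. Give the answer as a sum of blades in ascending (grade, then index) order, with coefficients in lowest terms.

Distribute over the terms of R1 (each basis-blade product reordered to ascending indices, repeated generators contracted through their squares):
(121/12) R2 = -121/6 + 6413/48*e12
(16/3*e12) R2 = -212/3 - 32/3*e12
Summing the partial products and collecting blades:
Answer: -545/6 + 1967/16*e12


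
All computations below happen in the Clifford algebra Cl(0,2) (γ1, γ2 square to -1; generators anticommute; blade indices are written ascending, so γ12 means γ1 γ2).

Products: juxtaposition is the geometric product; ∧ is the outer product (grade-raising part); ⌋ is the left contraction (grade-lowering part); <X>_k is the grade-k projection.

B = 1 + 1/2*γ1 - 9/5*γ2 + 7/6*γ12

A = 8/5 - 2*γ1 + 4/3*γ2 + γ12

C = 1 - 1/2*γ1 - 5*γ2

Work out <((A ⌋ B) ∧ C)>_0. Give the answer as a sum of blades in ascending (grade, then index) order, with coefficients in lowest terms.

step 1: 23/6 + 106/45*γ1 - 41/75*γ2 + 28/15*γ12
step 2: 23/6 + 79/180*γ1 - 2957/150*γ2 - 4583/450*γ12
step 3: 23/6
Answer: 23/6


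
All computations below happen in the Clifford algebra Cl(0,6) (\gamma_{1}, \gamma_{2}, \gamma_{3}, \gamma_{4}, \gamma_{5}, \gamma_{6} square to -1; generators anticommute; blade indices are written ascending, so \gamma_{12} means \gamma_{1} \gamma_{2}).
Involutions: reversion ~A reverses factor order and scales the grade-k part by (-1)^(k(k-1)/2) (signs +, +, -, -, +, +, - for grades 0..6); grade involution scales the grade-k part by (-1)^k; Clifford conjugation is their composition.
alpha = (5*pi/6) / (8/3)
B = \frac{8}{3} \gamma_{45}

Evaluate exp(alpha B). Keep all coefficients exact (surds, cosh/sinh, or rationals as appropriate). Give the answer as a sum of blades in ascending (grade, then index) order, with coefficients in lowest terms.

B^2 = (\frac{8}{3})^2*(\gamma_{45})^2 = \frac{64}{9}*(-1) = -\frac{64}{9} (a basis 2-blade squares to minus the product of its generators' squares).
B^2 = -\frac{64}{9} — circular case — the even/odd split gives cos and sin: l = \frac{8}{3}, alpha*l = \frac{5 \pi}{6}, so exp(alpha B) = cos(\frac{5 \pi}{6}) + (sin(\frac{5 \pi}{6})/(\frac{8}{3}))*B = - \frac{\sqrt{3}}{2} + (\frac{3}{16})*B.
Answer: - \frac{\sqrt{3}}{2} + \frac{1}{2} \gamma_{45}


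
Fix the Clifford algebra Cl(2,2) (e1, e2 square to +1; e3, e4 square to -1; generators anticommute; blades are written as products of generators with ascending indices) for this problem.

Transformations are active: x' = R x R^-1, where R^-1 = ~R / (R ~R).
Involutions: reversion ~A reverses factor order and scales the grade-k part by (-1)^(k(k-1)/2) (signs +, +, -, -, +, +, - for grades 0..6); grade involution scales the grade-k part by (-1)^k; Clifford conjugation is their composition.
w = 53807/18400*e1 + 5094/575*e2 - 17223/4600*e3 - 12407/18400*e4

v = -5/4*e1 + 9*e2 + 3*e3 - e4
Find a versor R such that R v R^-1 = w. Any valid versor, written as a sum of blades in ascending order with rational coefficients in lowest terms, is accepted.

A norm check does it: q(v) = q(w) = 1161/16, hence R = v + w = 30807/18400*e1 + 10269/575*e2 - 3423/4600*e3 - 30807/18400*e4 realises the map — parallel part kept, (v - w)/2 negated, v carried to w.
Answer: 30807/18400*e1 + 10269/575*e2 - 3423/4600*e3 - 30807/18400*e4


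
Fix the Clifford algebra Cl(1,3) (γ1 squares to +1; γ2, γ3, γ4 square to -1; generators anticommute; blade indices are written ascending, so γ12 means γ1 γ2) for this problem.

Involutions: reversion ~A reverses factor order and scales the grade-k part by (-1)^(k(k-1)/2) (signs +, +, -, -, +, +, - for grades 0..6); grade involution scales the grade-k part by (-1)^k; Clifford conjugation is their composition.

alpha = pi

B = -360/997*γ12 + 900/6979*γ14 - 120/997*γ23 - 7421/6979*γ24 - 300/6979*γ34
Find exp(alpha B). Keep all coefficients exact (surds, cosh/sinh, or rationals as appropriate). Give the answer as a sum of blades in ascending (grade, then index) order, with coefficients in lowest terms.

B^2 term by term: the squares give (-360/997)^2*(γ12)^2 + (900/6979)^2*(γ14)^2 + (-120/997)^2*(γ23)^2 + (-7421/6979)^2*(γ24)^2 + (-300/6979)^2*(γ34)^2 = 129600/994009*(+1) + 810000/48706441*(+1) + 14400/994009*(-1) + 55071241/48706441*(-1) + 90000/48706441*(-1) = -1 (each basis 2-blade squares to minus the product of its generators' squares); cross terms between blades sharing an index anticommute and cancel; the commuting (index-disjoint) pairs give grade-4 terms 2*c*c'*(blade product), which cancel blade by blade — γ1234: 216000/6958063 - 216000/6958063 = 0 — confirming B is simple. So B^2 = -1.
B^2 = -1 — circular case — the even/odd split gives cos and sin: l = 1, alpha*l = pi, so exp(alpha B) = cos(pi) + (sin(pi)/1)*B = -1 + (0)*B.
Answer: -1


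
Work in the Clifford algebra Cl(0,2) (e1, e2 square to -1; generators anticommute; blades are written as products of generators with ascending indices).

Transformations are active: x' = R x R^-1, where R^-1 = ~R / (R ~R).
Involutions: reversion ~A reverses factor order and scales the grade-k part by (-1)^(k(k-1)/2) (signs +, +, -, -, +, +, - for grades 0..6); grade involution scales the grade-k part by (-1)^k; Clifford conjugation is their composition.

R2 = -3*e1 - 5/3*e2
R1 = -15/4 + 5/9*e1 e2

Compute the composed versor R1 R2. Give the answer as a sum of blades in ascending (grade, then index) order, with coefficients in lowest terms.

Distribute over the terms of R1 (each basis-blade product reordered to ascending indices, repeated generators contracted through their squares):
(-15/4) R2 = 45/4*e1 + 25/4*e2
(5/9*e1 e2) R2 = 25/27*e1 - 5/3*e2
Summing the partial products and collecting blades:
Answer: 1315/108*e1 + 55/12*e2


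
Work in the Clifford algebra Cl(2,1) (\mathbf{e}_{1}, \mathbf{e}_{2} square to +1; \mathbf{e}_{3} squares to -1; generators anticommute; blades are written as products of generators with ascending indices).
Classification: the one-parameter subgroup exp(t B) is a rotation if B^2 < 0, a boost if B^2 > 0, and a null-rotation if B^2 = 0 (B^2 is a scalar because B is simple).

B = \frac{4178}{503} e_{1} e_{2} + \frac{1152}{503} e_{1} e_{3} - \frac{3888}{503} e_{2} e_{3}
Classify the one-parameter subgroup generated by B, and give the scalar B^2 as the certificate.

B^2 term by term: the squares give (\frac{4178}{503})^2*(e_{1} e_{2})^2 + (\frac{1152}{503})^2*(e_{1} e_{3})^2 + (-\frac{3888}{503})^2*(e_{2} e_{3})^2 = \frac{17455684}{253009}*(-1) + \frac{1327104}{253009}*(+1) + \frac{15116544}{253009}*(+1) = -4 (each basis 2-blade squares to minus the product of its generators' squares); cross terms between blades sharing an index anticommute and cancel. So B^2 = -4.
Answer: rotation, certificate B^2 = -4. Because -4 is invariant under every versor sandwich, the classification follows from its sign alone.


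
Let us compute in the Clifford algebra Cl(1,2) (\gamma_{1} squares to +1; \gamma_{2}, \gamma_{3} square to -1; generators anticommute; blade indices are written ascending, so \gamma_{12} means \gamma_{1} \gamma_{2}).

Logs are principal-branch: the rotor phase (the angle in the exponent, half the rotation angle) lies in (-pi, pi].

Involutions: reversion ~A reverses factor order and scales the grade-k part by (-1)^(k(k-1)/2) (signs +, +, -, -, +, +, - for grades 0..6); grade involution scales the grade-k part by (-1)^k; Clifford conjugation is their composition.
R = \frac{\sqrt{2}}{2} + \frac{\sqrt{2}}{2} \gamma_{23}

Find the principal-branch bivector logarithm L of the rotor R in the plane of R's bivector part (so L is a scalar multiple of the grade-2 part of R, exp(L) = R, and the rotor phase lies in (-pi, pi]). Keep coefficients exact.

The scalar part of R is \frac{\sqrt{2}}{2}, which fixes the principal-branch rotor phase; the unit plane is then the bivector part divided by the sine of that phase, and L is that plane scaled by the phase.
Concretely: cos(phase) = \frac{\sqrt{2}}{2} gives phase = ±\frac{\pi}{4}, and since phase/sin(phase) is even the sign is immaterial: L = (phase/sin(phase)) * <R>_2 = (\frac{\sqrt{2} \pi}{4}) * <R>_2.
Answer: \frac{\pi}{4} \gamma_{23}


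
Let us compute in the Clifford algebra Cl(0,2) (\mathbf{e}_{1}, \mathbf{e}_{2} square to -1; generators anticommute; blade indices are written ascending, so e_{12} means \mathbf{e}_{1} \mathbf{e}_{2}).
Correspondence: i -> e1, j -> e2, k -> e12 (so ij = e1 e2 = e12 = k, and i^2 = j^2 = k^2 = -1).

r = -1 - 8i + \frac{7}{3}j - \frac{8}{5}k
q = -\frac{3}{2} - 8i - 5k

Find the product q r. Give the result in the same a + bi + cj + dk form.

In blades: q = -\frac{3}{2} - 8 e_{1} - 5 e_{12}, r = -1 - 8 e_{1} + \frac{7}{3} e_{2} - \frac{8}{5} e_{12}.
Distribute q over r term by term (generator squares from the signature, products reordered to ascending indices): (-\frac{3}{2})*r = \frac{3}{2} + 12 e_{1} - \frac{7}{2} e_{2} + \frac{12}{5} e_{12}; (-8 e_{1})*r = -64 + 8 e_{1} - \frac{64}{5} e_{2} - \frac{56}{3} e_{12}; (-5 e_{12})*r = -8 + \frac{35}{3} e_{1} + 40 e_{2} + 5 e_{12}.
Sum: -\frac{141}{2} + \frac{95}{3} e_{1} + \frac{237}{10} e_{2} - \frac{169}{15} e_{12}; translating back through the correspondence:
Answer: -\frac{141}{2} + \frac{95}{3}i + \frac{237}{10}j - \frac{169}{15}k


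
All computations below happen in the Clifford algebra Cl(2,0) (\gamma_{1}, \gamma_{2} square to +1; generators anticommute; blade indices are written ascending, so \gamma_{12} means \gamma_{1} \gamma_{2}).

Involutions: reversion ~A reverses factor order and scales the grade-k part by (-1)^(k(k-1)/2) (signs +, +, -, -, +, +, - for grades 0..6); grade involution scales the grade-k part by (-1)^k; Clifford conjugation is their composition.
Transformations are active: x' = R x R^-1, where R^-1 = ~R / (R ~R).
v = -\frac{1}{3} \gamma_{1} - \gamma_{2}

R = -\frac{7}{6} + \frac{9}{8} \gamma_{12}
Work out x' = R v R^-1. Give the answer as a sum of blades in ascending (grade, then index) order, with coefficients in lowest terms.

~R = -\frac{7}{6} - \frac{9}{8} \gamma_{12}, and R ~R = \frac{1513}{576}, so R^-1 = ~R / (\frac{1513}{576}).
R v = -\frac{53}{72} \gamma_{1} + \frac{37}{24} \gamma_{2}
Answer: \frac{4481}{4539} \gamma_{1} - \frac{559}{1513} \gamma_{2}
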